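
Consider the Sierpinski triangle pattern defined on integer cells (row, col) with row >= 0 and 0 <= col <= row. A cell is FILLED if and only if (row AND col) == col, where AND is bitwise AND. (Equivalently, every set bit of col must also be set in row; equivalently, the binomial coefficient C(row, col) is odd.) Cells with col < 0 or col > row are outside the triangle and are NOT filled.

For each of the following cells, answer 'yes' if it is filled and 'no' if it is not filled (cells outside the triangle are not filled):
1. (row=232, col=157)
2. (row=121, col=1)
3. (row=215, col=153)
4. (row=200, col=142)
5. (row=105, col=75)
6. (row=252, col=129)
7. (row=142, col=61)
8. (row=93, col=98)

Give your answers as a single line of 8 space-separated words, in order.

(232,157): row=0b11101000, col=0b10011101, row AND col = 0b10001000 = 136; 136 != 157 -> empty
(121,1): row=0b1111001, col=0b1, row AND col = 0b1 = 1; 1 == 1 -> filled
(215,153): row=0b11010111, col=0b10011001, row AND col = 0b10010001 = 145; 145 != 153 -> empty
(200,142): row=0b11001000, col=0b10001110, row AND col = 0b10001000 = 136; 136 != 142 -> empty
(105,75): row=0b1101001, col=0b1001011, row AND col = 0b1001001 = 73; 73 != 75 -> empty
(252,129): row=0b11111100, col=0b10000001, row AND col = 0b10000000 = 128; 128 != 129 -> empty
(142,61): row=0b10001110, col=0b111101, row AND col = 0b1100 = 12; 12 != 61 -> empty
(93,98): col outside [0, 93] -> not filled

Answer: no yes no no no no no no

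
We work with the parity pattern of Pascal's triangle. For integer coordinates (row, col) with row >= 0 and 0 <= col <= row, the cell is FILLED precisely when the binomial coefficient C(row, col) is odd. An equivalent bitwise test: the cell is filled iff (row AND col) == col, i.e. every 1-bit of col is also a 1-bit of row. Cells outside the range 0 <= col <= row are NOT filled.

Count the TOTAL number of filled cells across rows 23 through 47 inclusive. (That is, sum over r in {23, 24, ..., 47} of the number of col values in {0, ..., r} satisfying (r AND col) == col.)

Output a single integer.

Answer: 286

Derivation:
r23=10111 pc4: +16 =16
r24=11000 pc2: +4 =20
r25=11001 pc3: +8 =28
r26=11010 pc3: +8 =36
r27=11011 pc4: +16 =52
r28=11100 pc3: +8 =60
r29=11101 pc4: +16 =76
r30=11110 pc4: +16 =92
r31=11111 pc5: +32 =124
r32=100000 pc1: +2 =126
r33=100001 pc2: +4 =130
r34=100010 pc2: +4 =134
r35=100011 pc3: +8 =142
r36=100100 pc2: +4 =146
r37=100101 pc3: +8 =154
r38=100110 pc3: +8 =162
r39=100111 pc4: +16 =178
r40=101000 pc2: +4 =182
r41=101001 pc3: +8 =190
r42=101010 pc3: +8 =198
r43=101011 pc4: +16 =214
r44=101100 pc3: +8 =222
r45=101101 pc4: +16 =238
r46=101110 pc4: +16 =254
r47=101111 pc5: +32 =286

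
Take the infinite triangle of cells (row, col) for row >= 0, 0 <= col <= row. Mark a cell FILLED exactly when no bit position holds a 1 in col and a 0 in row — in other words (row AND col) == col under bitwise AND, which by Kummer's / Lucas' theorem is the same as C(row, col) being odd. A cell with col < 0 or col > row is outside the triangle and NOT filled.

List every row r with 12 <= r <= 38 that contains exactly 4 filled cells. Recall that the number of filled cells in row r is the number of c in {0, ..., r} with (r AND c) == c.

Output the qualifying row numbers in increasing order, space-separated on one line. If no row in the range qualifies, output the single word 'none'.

Row r has 2^popcount(r) filled cells, so we need popcount(r) = log2(4) = 2.
Scan r = 12..38 and keep those with exactly 2 one-bits:
r=12=1100 popcount=2 -> KEEP
r=13=1101 popcount=3 -> skip
r=14=1110 popcount=3 -> skip
r=15=1111 popcount=4 -> skip
r=16=10000 popcount=1 -> skip
r=17=10001 popcount=2 -> KEEP
r=18=10010 popcount=2 -> KEEP
r=19=10011 popcount=3 -> skip
r=20=10100 popcount=2 -> KEEP
r=21=10101 popcount=3 -> skip
r=22=10110 popcount=3 -> skip
r=23=10111 popcount=4 -> skip
r=24=11000 popcount=2 -> KEEP
r=25=11001 popcount=3 -> skip
r=26=11010 popcount=3 -> skip
r=27=11011 popcount=4 -> skip
r=28=11100 popcount=3 -> skip
r=29=11101 popcount=4 -> skip
r=30=11110 popcount=4 -> skip
r=31=11111 popcount=5 -> skip
r=32=100000 popcount=1 -> skip
r=33=100001 popcount=2 -> KEEP
r=34=100010 popcount=2 -> KEEP
r=35=100011 popcount=3 -> skip
r=36=100100 popcount=2 -> KEEP
r=37=100101 popcount=3 -> skip
r=38=100110 popcount=3 -> skip
Kept rows: 12 17 18 20 24 33 34 36

Answer: 12 17 18 20 24 33 34 36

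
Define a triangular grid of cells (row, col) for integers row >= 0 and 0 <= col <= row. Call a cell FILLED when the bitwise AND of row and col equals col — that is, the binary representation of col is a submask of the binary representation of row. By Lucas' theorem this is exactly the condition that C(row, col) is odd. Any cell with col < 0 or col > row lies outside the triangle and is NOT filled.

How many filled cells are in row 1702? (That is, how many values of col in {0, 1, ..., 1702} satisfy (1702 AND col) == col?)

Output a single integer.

1702 in binary = 11010100110
popcount(1702) = number of 1-bits in 11010100110 = 6
A col c satisfies (1702 AND c) == c iff every set bit of c is also set in 1702; each of the 6 set bits of 1702 can independently be on or off in c.
count = 2^6 = 64

Answer: 64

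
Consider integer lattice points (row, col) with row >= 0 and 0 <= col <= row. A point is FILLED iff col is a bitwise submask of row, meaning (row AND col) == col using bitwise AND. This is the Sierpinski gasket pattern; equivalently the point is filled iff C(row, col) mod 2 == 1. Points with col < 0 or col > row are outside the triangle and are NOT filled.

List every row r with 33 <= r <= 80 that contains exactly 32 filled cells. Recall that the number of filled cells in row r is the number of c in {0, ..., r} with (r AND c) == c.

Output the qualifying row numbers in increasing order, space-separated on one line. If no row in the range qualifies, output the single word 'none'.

Answer: 47 55 59 61 62 79

Derivation:
Row r has 2^popcount(r) filled cells, so we need popcount(r) = log2(32) = 5.
Scan r = 33..80 and keep those with exactly 5 one-bits:
r=33=100001 popcount=2 -> skip
r=34=100010 popcount=2 -> skip
r=35=100011 popcount=3 -> skip
r=36=100100 popcount=2 -> skip
r=37=100101 popcount=3 -> skip
r=38=100110 popcount=3 -> skip
r=39=100111 popcount=4 -> skip
r=40=101000 popcount=2 -> skip
r=41=101001 popcount=3 -> skip
r=42=101010 popcount=3 -> skip
r=43=101011 popcount=4 -> skip
r=44=101100 popcount=3 -> skip
r=45=101101 popcount=4 -> skip
r=46=101110 popcount=4 -> skip
r=47=101111 popcount=5 -> KEEP
r=48=110000 popcount=2 -> skip
r=49=110001 popcount=3 -> skip
r=50=110010 popcount=3 -> skip
r=51=110011 popcount=4 -> skip
r=52=110100 popcount=3 -> skip
r=53=110101 popcount=4 -> skip
r=54=110110 popcount=4 -> skip
r=55=110111 popcount=5 -> KEEP
r=56=111000 popcount=3 -> skip
r=57=111001 popcount=4 -> skip
r=58=111010 popcount=4 -> skip
r=59=111011 popcount=5 -> KEEP
r=60=111100 popcount=4 -> skip
r=61=111101 popcount=5 -> KEEP
r=62=111110 popcount=5 -> KEEP
r=63=111111 popcount=6 -> skip
r=64=1000000 popcount=1 -> skip
r=65=1000001 popcount=2 -> skip
r=66=1000010 popcount=2 -> skip
r=67=1000011 popcount=3 -> skip
r=68=1000100 popcount=2 -> skip
r=69=1000101 popcount=3 -> skip
r=70=1000110 popcount=3 -> skip
r=71=1000111 popcount=4 -> skip
r=72=1001000 popcount=2 -> skip
r=73=1001001 popcount=3 -> skip
r=74=1001010 popcount=3 -> skip
r=75=1001011 popcount=4 -> skip
r=76=1001100 popcount=3 -> skip
r=77=1001101 popcount=4 -> skip
r=78=1001110 popcount=4 -> skip
r=79=1001111 popcount=5 -> KEEP
r=80=1010000 popcount=2 -> skip
Kept rows: 47 55 59 61 62 79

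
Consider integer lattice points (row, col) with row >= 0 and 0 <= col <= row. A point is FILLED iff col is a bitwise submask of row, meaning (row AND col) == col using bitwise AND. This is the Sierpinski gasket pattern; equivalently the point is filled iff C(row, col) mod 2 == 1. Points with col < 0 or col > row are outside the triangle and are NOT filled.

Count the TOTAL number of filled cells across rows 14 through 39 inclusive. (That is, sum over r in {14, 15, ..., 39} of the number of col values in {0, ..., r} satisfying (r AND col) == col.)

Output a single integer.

r14=1110 pc3: +8 =8
r15=1111 pc4: +16 =24
r16=10000 pc1: +2 =26
r17=10001 pc2: +4 =30
r18=10010 pc2: +4 =34
r19=10011 pc3: +8 =42
r20=10100 pc2: +4 =46
r21=10101 pc3: +8 =54
r22=10110 pc3: +8 =62
r23=10111 pc4: +16 =78
r24=11000 pc2: +4 =82
r25=11001 pc3: +8 =90
r26=11010 pc3: +8 =98
r27=11011 pc4: +16 =114
r28=11100 pc3: +8 =122
r29=11101 pc4: +16 =138
r30=11110 pc4: +16 =154
r31=11111 pc5: +32 =186
r32=100000 pc1: +2 =188
r33=100001 pc2: +4 =192
r34=100010 pc2: +4 =196
r35=100011 pc3: +8 =204
r36=100100 pc2: +4 =208
r37=100101 pc3: +8 =216
r38=100110 pc3: +8 =224
r39=100111 pc4: +16 =240

Answer: 240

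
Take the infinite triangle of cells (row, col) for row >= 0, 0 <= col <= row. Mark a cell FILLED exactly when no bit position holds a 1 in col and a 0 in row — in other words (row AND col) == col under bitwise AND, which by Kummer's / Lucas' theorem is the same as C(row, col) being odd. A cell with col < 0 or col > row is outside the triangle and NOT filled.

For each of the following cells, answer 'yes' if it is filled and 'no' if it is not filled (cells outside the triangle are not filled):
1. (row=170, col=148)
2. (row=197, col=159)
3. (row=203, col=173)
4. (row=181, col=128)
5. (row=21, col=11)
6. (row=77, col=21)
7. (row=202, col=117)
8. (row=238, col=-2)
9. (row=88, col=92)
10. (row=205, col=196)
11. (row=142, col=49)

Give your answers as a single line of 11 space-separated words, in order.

(170,148): row=0b10101010, col=0b10010100, row AND col = 0b10000000 = 128; 128 != 148 -> empty
(197,159): row=0b11000101, col=0b10011111, row AND col = 0b10000101 = 133; 133 != 159 -> empty
(203,173): row=0b11001011, col=0b10101101, row AND col = 0b10001001 = 137; 137 != 173 -> empty
(181,128): row=0b10110101, col=0b10000000, row AND col = 0b10000000 = 128; 128 == 128 -> filled
(21,11): row=0b10101, col=0b1011, row AND col = 0b1 = 1; 1 != 11 -> empty
(77,21): row=0b1001101, col=0b10101, row AND col = 0b101 = 5; 5 != 21 -> empty
(202,117): row=0b11001010, col=0b1110101, row AND col = 0b1000000 = 64; 64 != 117 -> empty
(238,-2): col outside [0, 238] -> not filled
(88,92): col outside [0, 88] -> not filled
(205,196): row=0b11001101, col=0b11000100, row AND col = 0b11000100 = 196; 196 == 196 -> filled
(142,49): row=0b10001110, col=0b110001, row AND col = 0b0 = 0; 0 != 49 -> empty

Answer: no no no yes no no no no no yes no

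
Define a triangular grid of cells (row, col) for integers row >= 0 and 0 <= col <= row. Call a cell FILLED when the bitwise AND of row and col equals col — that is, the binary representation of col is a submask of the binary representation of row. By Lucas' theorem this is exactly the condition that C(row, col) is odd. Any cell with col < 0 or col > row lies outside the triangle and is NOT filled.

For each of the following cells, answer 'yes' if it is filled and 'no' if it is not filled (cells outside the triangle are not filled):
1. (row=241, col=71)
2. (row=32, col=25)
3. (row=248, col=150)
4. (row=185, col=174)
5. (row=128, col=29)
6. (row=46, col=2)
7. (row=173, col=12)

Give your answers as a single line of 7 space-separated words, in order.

(241,71): row=0b11110001, col=0b1000111, row AND col = 0b1000001 = 65; 65 != 71 -> empty
(32,25): row=0b100000, col=0b11001, row AND col = 0b0 = 0; 0 != 25 -> empty
(248,150): row=0b11111000, col=0b10010110, row AND col = 0b10010000 = 144; 144 != 150 -> empty
(185,174): row=0b10111001, col=0b10101110, row AND col = 0b10101000 = 168; 168 != 174 -> empty
(128,29): row=0b10000000, col=0b11101, row AND col = 0b0 = 0; 0 != 29 -> empty
(46,2): row=0b101110, col=0b10, row AND col = 0b10 = 2; 2 == 2 -> filled
(173,12): row=0b10101101, col=0b1100, row AND col = 0b1100 = 12; 12 == 12 -> filled

Answer: no no no no no yes yes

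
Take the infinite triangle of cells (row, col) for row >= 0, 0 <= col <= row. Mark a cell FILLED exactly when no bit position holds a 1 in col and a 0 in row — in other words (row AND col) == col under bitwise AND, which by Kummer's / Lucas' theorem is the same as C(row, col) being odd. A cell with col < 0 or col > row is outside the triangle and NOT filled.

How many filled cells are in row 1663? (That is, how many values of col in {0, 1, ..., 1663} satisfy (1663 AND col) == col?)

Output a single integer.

1663 in binary = 11001111111
popcount(1663) = number of 1-bits in 11001111111 = 9
A col c satisfies (1663 AND c) == c iff every set bit of c is also set in 1663; each of the 9 set bits of 1663 can independently be on or off in c.
count = 2^9 = 512

Answer: 512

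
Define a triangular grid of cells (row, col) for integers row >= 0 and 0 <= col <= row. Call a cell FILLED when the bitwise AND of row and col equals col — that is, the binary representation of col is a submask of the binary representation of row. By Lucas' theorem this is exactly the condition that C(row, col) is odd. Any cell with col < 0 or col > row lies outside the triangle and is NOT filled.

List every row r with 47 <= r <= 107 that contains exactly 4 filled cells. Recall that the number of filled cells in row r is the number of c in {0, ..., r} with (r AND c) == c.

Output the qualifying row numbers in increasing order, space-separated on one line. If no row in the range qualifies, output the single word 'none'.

Answer: 48 65 66 68 72 80 96

Derivation:
Row r has 2^popcount(r) filled cells, so we need popcount(r) = log2(4) = 2.
Scan r = 47..107 and keep those with exactly 2 one-bits:
r=47=101111 popcount=5 -> skip
r=48=110000 popcount=2 -> KEEP
r=49=110001 popcount=3 -> skip
r=50=110010 popcount=3 -> skip
r=51=110011 popcount=4 -> skip
r=52=110100 popcount=3 -> skip
r=53=110101 popcount=4 -> skip
r=54=110110 popcount=4 -> skip
r=55=110111 popcount=5 -> skip
r=56=111000 popcount=3 -> skip
r=57=111001 popcount=4 -> skip
r=58=111010 popcount=4 -> skip
r=59=111011 popcount=5 -> skip
r=60=111100 popcount=4 -> skip
r=61=111101 popcount=5 -> skip
r=62=111110 popcount=5 -> skip
r=63=111111 popcount=6 -> skip
r=64=1000000 popcount=1 -> skip
r=65=1000001 popcount=2 -> KEEP
r=66=1000010 popcount=2 -> KEEP
r=67=1000011 popcount=3 -> skip
r=68=1000100 popcount=2 -> KEEP
r=69=1000101 popcount=3 -> skip
r=70=1000110 popcount=3 -> skip
r=71=1000111 popcount=4 -> skip
r=72=1001000 popcount=2 -> KEEP
r=73=1001001 popcount=3 -> skip
r=74=1001010 popcount=3 -> skip
r=75=1001011 popcount=4 -> skip
r=76=1001100 popcount=3 -> skip
r=77=1001101 popcount=4 -> skip
r=78=1001110 popcount=4 -> skip
r=79=1001111 popcount=5 -> skip
r=80=1010000 popcount=2 -> KEEP
r=81=1010001 popcount=3 -> skip
r=82=1010010 popcount=3 -> skip
r=83=1010011 popcount=4 -> skip
r=84=1010100 popcount=3 -> skip
r=85=1010101 popcount=4 -> skip
r=86=1010110 popcount=4 -> skip
r=87=1010111 popcount=5 -> skip
r=88=1011000 popcount=3 -> skip
r=89=1011001 popcount=4 -> skip
r=90=1011010 popcount=4 -> skip
r=91=1011011 popcount=5 -> skip
r=92=1011100 popcount=4 -> skip
r=93=1011101 popcount=5 -> skip
r=94=1011110 popcount=5 -> skip
r=95=1011111 popcount=6 -> skip
r=96=1100000 popcount=2 -> KEEP
r=97=1100001 popcount=3 -> skip
r=98=1100010 popcount=3 -> skip
r=99=1100011 popcount=4 -> skip
r=100=1100100 popcount=3 -> skip
r=101=1100101 popcount=4 -> skip
r=102=1100110 popcount=4 -> skip
r=103=1100111 popcount=5 -> skip
r=104=1101000 popcount=3 -> skip
r=105=1101001 popcount=4 -> skip
r=106=1101010 popcount=4 -> skip
r=107=1101011 popcount=5 -> skip
Kept rows: 48 65 66 68 72 80 96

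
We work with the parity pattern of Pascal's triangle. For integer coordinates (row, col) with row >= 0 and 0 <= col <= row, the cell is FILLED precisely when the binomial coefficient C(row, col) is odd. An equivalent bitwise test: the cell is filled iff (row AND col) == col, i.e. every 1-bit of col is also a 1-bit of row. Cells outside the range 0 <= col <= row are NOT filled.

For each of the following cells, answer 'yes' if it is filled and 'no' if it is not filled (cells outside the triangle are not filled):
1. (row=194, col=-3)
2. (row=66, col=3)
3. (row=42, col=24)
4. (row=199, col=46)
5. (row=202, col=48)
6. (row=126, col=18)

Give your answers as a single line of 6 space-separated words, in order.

Answer: no no no no no yes

Derivation:
(194,-3): col outside [0, 194] -> not filled
(66,3): row=0b1000010, col=0b11, row AND col = 0b10 = 2; 2 != 3 -> empty
(42,24): row=0b101010, col=0b11000, row AND col = 0b1000 = 8; 8 != 24 -> empty
(199,46): row=0b11000111, col=0b101110, row AND col = 0b110 = 6; 6 != 46 -> empty
(202,48): row=0b11001010, col=0b110000, row AND col = 0b0 = 0; 0 != 48 -> empty
(126,18): row=0b1111110, col=0b10010, row AND col = 0b10010 = 18; 18 == 18 -> filled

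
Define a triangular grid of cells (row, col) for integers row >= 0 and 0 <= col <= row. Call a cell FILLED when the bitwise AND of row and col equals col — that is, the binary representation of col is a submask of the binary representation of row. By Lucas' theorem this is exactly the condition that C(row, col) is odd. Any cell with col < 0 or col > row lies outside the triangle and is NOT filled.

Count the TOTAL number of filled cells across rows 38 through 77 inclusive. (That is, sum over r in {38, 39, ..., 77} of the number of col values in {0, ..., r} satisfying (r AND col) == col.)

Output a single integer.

r38=100110 pc3: +8 =8
r39=100111 pc4: +16 =24
r40=101000 pc2: +4 =28
r41=101001 pc3: +8 =36
r42=101010 pc3: +8 =44
r43=101011 pc4: +16 =60
r44=101100 pc3: +8 =68
r45=101101 pc4: +16 =84
r46=101110 pc4: +16 =100
r47=101111 pc5: +32 =132
r48=110000 pc2: +4 =136
r49=110001 pc3: +8 =144
r50=110010 pc3: +8 =152
r51=110011 pc4: +16 =168
r52=110100 pc3: +8 =176
r53=110101 pc4: +16 =192
r54=110110 pc4: +16 =208
r55=110111 pc5: +32 =240
r56=111000 pc3: +8 =248
r57=111001 pc4: +16 =264
r58=111010 pc4: +16 =280
r59=111011 pc5: +32 =312
r60=111100 pc4: +16 =328
r61=111101 pc5: +32 =360
r62=111110 pc5: +32 =392
r63=111111 pc6: +64 =456
r64=1000000 pc1: +2 =458
r65=1000001 pc2: +4 =462
r66=1000010 pc2: +4 =466
r67=1000011 pc3: +8 =474
r68=1000100 pc2: +4 =478
r69=1000101 pc3: +8 =486
r70=1000110 pc3: +8 =494
r71=1000111 pc4: +16 =510
r72=1001000 pc2: +4 =514
r73=1001001 pc3: +8 =522
r74=1001010 pc3: +8 =530
r75=1001011 pc4: +16 =546
r76=1001100 pc3: +8 =554
r77=1001101 pc4: +16 =570

Answer: 570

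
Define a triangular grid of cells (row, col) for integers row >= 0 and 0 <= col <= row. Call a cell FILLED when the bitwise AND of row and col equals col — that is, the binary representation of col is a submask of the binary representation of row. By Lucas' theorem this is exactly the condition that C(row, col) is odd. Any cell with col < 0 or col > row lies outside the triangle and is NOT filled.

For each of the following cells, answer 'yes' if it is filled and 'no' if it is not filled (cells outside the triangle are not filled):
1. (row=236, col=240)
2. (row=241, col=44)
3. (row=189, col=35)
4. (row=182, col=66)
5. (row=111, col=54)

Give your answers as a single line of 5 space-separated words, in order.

Answer: no no no no no

Derivation:
(236,240): col outside [0, 236] -> not filled
(241,44): row=0b11110001, col=0b101100, row AND col = 0b100000 = 32; 32 != 44 -> empty
(189,35): row=0b10111101, col=0b100011, row AND col = 0b100001 = 33; 33 != 35 -> empty
(182,66): row=0b10110110, col=0b1000010, row AND col = 0b10 = 2; 2 != 66 -> empty
(111,54): row=0b1101111, col=0b110110, row AND col = 0b100110 = 38; 38 != 54 -> empty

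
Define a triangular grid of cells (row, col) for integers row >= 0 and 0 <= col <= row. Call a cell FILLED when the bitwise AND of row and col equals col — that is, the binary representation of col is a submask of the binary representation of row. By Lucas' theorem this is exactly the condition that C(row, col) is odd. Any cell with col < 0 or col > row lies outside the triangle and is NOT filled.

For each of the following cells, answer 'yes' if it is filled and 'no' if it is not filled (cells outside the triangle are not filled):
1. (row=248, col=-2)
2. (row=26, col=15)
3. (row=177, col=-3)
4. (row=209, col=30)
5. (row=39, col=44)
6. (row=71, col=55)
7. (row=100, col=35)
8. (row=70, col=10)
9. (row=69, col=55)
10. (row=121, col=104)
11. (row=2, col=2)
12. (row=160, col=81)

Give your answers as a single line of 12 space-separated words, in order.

(248,-2): col outside [0, 248] -> not filled
(26,15): row=0b11010, col=0b1111, row AND col = 0b1010 = 10; 10 != 15 -> empty
(177,-3): col outside [0, 177] -> not filled
(209,30): row=0b11010001, col=0b11110, row AND col = 0b10000 = 16; 16 != 30 -> empty
(39,44): col outside [0, 39] -> not filled
(71,55): row=0b1000111, col=0b110111, row AND col = 0b111 = 7; 7 != 55 -> empty
(100,35): row=0b1100100, col=0b100011, row AND col = 0b100000 = 32; 32 != 35 -> empty
(70,10): row=0b1000110, col=0b1010, row AND col = 0b10 = 2; 2 != 10 -> empty
(69,55): row=0b1000101, col=0b110111, row AND col = 0b101 = 5; 5 != 55 -> empty
(121,104): row=0b1111001, col=0b1101000, row AND col = 0b1101000 = 104; 104 == 104 -> filled
(2,2): row=0b10, col=0b10, row AND col = 0b10 = 2; 2 == 2 -> filled
(160,81): row=0b10100000, col=0b1010001, row AND col = 0b0 = 0; 0 != 81 -> empty

Answer: no no no no no no no no no yes yes no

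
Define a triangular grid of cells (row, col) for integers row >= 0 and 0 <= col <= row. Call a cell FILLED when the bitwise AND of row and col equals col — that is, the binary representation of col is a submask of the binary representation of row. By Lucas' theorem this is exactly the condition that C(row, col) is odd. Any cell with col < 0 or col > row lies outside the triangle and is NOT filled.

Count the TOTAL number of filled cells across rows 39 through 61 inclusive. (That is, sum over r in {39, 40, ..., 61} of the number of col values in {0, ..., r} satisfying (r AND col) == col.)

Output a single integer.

r39=100111 pc4: +16 =16
r40=101000 pc2: +4 =20
r41=101001 pc3: +8 =28
r42=101010 pc3: +8 =36
r43=101011 pc4: +16 =52
r44=101100 pc3: +8 =60
r45=101101 pc4: +16 =76
r46=101110 pc4: +16 =92
r47=101111 pc5: +32 =124
r48=110000 pc2: +4 =128
r49=110001 pc3: +8 =136
r50=110010 pc3: +8 =144
r51=110011 pc4: +16 =160
r52=110100 pc3: +8 =168
r53=110101 pc4: +16 =184
r54=110110 pc4: +16 =200
r55=110111 pc5: +32 =232
r56=111000 pc3: +8 =240
r57=111001 pc4: +16 =256
r58=111010 pc4: +16 =272
r59=111011 pc5: +32 =304
r60=111100 pc4: +16 =320
r61=111101 pc5: +32 =352

Answer: 352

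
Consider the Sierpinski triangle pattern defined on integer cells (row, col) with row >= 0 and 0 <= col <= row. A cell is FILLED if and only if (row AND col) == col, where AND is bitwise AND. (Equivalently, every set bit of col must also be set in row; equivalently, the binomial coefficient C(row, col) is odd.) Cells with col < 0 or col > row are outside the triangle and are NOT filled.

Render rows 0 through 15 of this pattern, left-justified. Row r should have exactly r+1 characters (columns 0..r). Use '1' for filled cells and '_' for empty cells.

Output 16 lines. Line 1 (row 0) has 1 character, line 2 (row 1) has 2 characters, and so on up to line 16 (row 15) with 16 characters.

r0=0: 1
r1=1: 11
r2=10: 1_1
r3=11: 1111
r4=100: 1___1
r5=101: 11__11
r6=110: 1_1_1_1
r7=111: 11111111
r8=1000: 1_______1
r9=1001: 11______11
r10=1010: 1_1_____1_1
r11=1011: 1111____1111
r12=1100: 1___1___1___1
r13=1101: 11__11__11__11
r14=1110: 1_1_1_1_1_1_1_1
r15=1111: 1111111111111111

Answer: 1
11
1_1
1111
1___1
11__11
1_1_1_1
11111111
1_______1
11______11
1_1_____1_1
1111____1111
1___1___1___1
11__11__11__11
1_1_1_1_1_1_1_1
1111111111111111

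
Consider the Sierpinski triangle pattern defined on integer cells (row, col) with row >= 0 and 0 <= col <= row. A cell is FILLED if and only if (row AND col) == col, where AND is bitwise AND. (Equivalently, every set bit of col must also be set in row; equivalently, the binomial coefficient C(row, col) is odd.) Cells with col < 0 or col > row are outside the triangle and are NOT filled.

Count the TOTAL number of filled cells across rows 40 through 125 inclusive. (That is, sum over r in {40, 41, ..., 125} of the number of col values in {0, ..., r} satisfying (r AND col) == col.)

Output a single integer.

r40=101000 pc2: +4 =4
r41=101001 pc3: +8 =12
r42=101010 pc3: +8 =20
r43=101011 pc4: +16 =36
r44=101100 pc3: +8 =44
r45=101101 pc4: +16 =60
r46=101110 pc4: +16 =76
r47=101111 pc5: +32 =108
r48=110000 pc2: +4 =112
r49=110001 pc3: +8 =120
r50=110010 pc3: +8 =128
r51=110011 pc4: +16 =144
r52=110100 pc3: +8 =152
r53=110101 pc4: +16 =168
r54=110110 pc4: +16 =184
r55=110111 pc5: +32 =216
r56=111000 pc3: +8 =224
r57=111001 pc4: +16 =240
r58=111010 pc4: +16 =256
r59=111011 pc5: +32 =288
r60=111100 pc4: +16 =304
r61=111101 pc5: +32 =336
r62=111110 pc5: +32 =368
r63=111111 pc6: +64 =432
r64=1000000 pc1: +2 =434
r65=1000001 pc2: +4 =438
r66=1000010 pc2: +4 =442
r67=1000011 pc3: +8 =450
r68=1000100 pc2: +4 =454
r69=1000101 pc3: +8 =462
r70=1000110 pc3: +8 =470
r71=1000111 pc4: +16 =486
r72=1001000 pc2: +4 =490
r73=1001001 pc3: +8 =498
r74=1001010 pc3: +8 =506
r75=1001011 pc4: +16 =522
r76=1001100 pc3: +8 =530
r77=1001101 pc4: +16 =546
r78=1001110 pc4: +16 =562
r79=1001111 pc5: +32 =594
r80=1010000 pc2: +4 =598
r81=1010001 pc3: +8 =606
r82=1010010 pc3: +8 =614
r83=1010011 pc4: +16 =630
r84=1010100 pc3: +8 =638
r85=1010101 pc4: +16 =654
r86=1010110 pc4: +16 =670
r87=1010111 pc5: +32 =702
r88=1011000 pc3: +8 =710
r89=1011001 pc4: +16 =726
r90=1011010 pc4: +16 =742
r91=1011011 pc5: +32 =774
r92=1011100 pc4: +16 =790
r93=1011101 pc5: +32 =822
r94=1011110 pc5: +32 =854
r95=1011111 pc6: +64 =918
r96=1100000 pc2: +4 =922
r97=1100001 pc3: +8 =930
r98=1100010 pc3: +8 =938
r99=1100011 pc4: +16 =954
r100=1100100 pc3: +8 =962
r101=1100101 pc4: +16 =978
r102=1100110 pc4: +16 =994
r103=1100111 pc5: +32 =1026
r104=1101000 pc3: +8 =1034
r105=1101001 pc4: +16 =1050
r106=1101010 pc4: +16 =1066
r107=1101011 pc5: +32 =1098
r108=1101100 pc4: +16 =1114
r109=1101101 pc5: +32 =1146
r110=1101110 pc5: +32 =1178
r111=1101111 pc6: +64 =1242
r112=1110000 pc3: +8 =1250
r113=1110001 pc4: +16 =1266
r114=1110010 pc4: +16 =1282
r115=1110011 pc5: +32 =1314
r116=1110100 pc4: +16 =1330
r117=1110101 pc5: +32 =1362
r118=1110110 pc5: +32 =1394
r119=1110111 pc6: +64 =1458
r120=1111000 pc4: +16 =1474
r121=1111001 pc5: +32 =1506
r122=1111010 pc5: +32 =1538
r123=1111011 pc6: +64 =1602
r124=1111100 pc5: +32 =1634
r125=1111101 pc6: +64 =1698

Answer: 1698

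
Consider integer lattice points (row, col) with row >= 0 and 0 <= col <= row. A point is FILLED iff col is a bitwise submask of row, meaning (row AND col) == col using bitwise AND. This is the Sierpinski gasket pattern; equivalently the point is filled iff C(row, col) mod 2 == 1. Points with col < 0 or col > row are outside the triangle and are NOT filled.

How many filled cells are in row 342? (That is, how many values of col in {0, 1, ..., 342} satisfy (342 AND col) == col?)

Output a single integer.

Answer: 32

Derivation:
342 in binary = 101010110
popcount(342) = number of 1-bits in 101010110 = 5
A col c satisfies (342 AND c) == c iff every set bit of c is also set in 342; each of the 5 set bits of 342 can independently be on or off in c.
count = 2^5 = 32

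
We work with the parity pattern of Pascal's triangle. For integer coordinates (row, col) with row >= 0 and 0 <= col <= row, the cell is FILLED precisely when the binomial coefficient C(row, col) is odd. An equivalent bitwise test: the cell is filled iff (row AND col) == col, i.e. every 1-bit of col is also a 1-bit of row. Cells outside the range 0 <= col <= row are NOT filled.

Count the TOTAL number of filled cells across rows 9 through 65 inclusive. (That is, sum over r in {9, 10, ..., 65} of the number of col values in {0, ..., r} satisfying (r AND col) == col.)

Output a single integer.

r9=1001 pc2: +4 =4
r10=1010 pc2: +4 =8
r11=1011 pc3: +8 =16
r12=1100 pc2: +4 =20
r13=1101 pc3: +8 =28
r14=1110 pc3: +8 =36
r15=1111 pc4: +16 =52
r16=10000 pc1: +2 =54
r17=10001 pc2: +4 =58
r18=10010 pc2: +4 =62
r19=10011 pc3: +8 =70
r20=10100 pc2: +4 =74
r21=10101 pc3: +8 =82
r22=10110 pc3: +8 =90
r23=10111 pc4: +16 =106
r24=11000 pc2: +4 =110
r25=11001 pc3: +8 =118
r26=11010 pc3: +8 =126
r27=11011 pc4: +16 =142
r28=11100 pc3: +8 =150
r29=11101 pc4: +16 =166
r30=11110 pc4: +16 =182
r31=11111 pc5: +32 =214
r32=100000 pc1: +2 =216
r33=100001 pc2: +4 =220
r34=100010 pc2: +4 =224
r35=100011 pc3: +8 =232
r36=100100 pc2: +4 =236
r37=100101 pc3: +8 =244
r38=100110 pc3: +8 =252
r39=100111 pc4: +16 =268
r40=101000 pc2: +4 =272
r41=101001 pc3: +8 =280
r42=101010 pc3: +8 =288
r43=101011 pc4: +16 =304
r44=101100 pc3: +8 =312
r45=101101 pc4: +16 =328
r46=101110 pc4: +16 =344
r47=101111 pc5: +32 =376
r48=110000 pc2: +4 =380
r49=110001 pc3: +8 =388
r50=110010 pc3: +8 =396
r51=110011 pc4: +16 =412
r52=110100 pc3: +8 =420
r53=110101 pc4: +16 =436
r54=110110 pc4: +16 =452
r55=110111 pc5: +32 =484
r56=111000 pc3: +8 =492
r57=111001 pc4: +16 =508
r58=111010 pc4: +16 =524
r59=111011 pc5: +32 =556
r60=111100 pc4: +16 =572
r61=111101 pc5: +32 =604
r62=111110 pc5: +32 =636
r63=111111 pc6: +64 =700
r64=1000000 pc1: +2 =702
r65=1000001 pc2: +4 =706

Answer: 706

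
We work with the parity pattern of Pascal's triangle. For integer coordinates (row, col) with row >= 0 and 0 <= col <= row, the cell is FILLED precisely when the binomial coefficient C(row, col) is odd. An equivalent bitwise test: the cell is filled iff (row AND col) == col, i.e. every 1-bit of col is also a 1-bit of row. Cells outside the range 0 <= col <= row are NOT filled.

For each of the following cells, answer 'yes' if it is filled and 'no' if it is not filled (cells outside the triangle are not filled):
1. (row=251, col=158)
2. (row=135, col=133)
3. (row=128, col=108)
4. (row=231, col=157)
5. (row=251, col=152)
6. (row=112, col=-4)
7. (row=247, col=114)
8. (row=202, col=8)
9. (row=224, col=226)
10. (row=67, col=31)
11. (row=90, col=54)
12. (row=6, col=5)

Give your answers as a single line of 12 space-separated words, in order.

Answer: no yes no no yes no yes yes no no no no

Derivation:
(251,158): row=0b11111011, col=0b10011110, row AND col = 0b10011010 = 154; 154 != 158 -> empty
(135,133): row=0b10000111, col=0b10000101, row AND col = 0b10000101 = 133; 133 == 133 -> filled
(128,108): row=0b10000000, col=0b1101100, row AND col = 0b0 = 0; 0 != 108 -> empty
(231,157): row=0b11100111, col=0b10011101, row AND col = 0b10000101 = 133; 133 != 157 -> empty
(251,152): row=0b11111011, col=0b10011000, row AND col = 0b10011000 = 152; 152 == 152 -> filled
(112,-4): col outside [0, 112] -> not filled
(247,114): row=0b11110111, col=0b1110010, row AND col = 0b1110010 = 114; 114 == 114 -> filled
(202,8): row=0b11001010, col=0b1000, row AND col = 0b1000 = 8; 8 == 8 -> filled
(224,226): col outside [0, 224] -> not filled
(67,31): row=0b1000011, col=0b11111, row AND col = 0b11 = 3; 3 != 31 -> empty
(90,54): row=0b1011010, col=0b110110, row AND col = 0b10010 = 18; 18 != 54 -> empty
(6,5): row=0b110, col=0b101, row AND col = 0b100 = 4; 4 != 5 -> empty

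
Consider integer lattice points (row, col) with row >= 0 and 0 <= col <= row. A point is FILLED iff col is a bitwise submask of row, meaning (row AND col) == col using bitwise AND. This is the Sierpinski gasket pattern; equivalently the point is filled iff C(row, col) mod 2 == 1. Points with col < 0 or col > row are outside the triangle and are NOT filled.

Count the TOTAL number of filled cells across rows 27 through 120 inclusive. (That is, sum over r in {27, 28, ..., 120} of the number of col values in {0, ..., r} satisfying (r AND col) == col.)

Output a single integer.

Answer: 1616

Derivation:
r27=11011 pc4: +16 =16
r28=11100 pc3: +8 =24
r29=11101 pc4: +16 =40
r30=11110 pc4: +16 =56
r31=11111 pc5: +32 =88
r32=100000 pc1: +2 =90
r33=100001 pc2: +4 =94
r34=100010 pc2: +4 =98
r35=100011 pc3: +8 =106
r36=100100 pc2: +4 =110
r37=100101 pc3: +8 =118
r38=100110 pc3: +8 =126
r39=100111 pc4: +16 =142
r40=101000 pc2: +4 =146
r41=101001 pc3: +8 =154
r42=101010 pc3: +8 =162
r43=101011 pc4: +16 =178
r44=101100 pc3: +8 =186
r45=101101 pc4: +16 =202
r46=101110 pc4: +16 =218
r47=101111 pc5: +32 =250
r48=110000 pc2: +4 =254
r49=110001 pc3: +8 =262
r50=110010 pc3: +8 =270
r51=110011 pc4: +16 =286
r52=110100 pc3: +8 =294
r53=110101 pc4: +16 =310
r54=110110 pc4: +16 =326
r55=110111 pc5: +32 =358
r56=111000 pc3: +8 =366
r57=111001 pc4: +16 =382
r58=111010 pc4: +16 =398
r59=111011 pc5: +32 =430
r60=111100 pc4: +16 =446
r61=111101 pc5: +32 =478
r62=111110 pc5: +32 =510
r63=111111 pc6: +64 =574
r64=1000000 pc1: +2 =576
r65=1000001 pc2: +4 =580
r66=1000010 pc2: +4 =584
r67=1000011 pc3: +8 =592
r68=1000100 pc2: +4 =596
r69=1000101 pc3: +8 =604
r70=1000110 pc3: +8 =612
r71=1000111 pc4: +16 =628
r72=1001000 pc2: +4 =632
r73=1001001 pc3: +8 =640
r74=1001010 pc3: +8 =648
r75=1001011 pc4: +16 =664
r76=1001100 pc3: +8 =672
r77=1001101 pc4: +16 =688
r78=1001110 pc4: +16 =704
r79=1001111 pc5: +32 =736
r80=1010000 pc2: +4 =740
r81=1010001 pc3: +8 =748
r82=1010010 pc3: +8 =756
r83=1010011 pc4: +16 =772
r84=1010100 pc3: +8 =780
r85=1010101 pc4: +16 =796
r86=1010110 pc4: +16 =812
r87=1010111 pc5: +32 =844
r88=1011000 pc3: +8 =852
r89=1011001 pc4: +16 =868
r90=1011010 pc4: +16 =884
r91=1011011 pc5: +32 =916
r92=1011100 pc4: +16 =932
r93=1011101 pc5: +32 =964
r94=1011110 pc5: +32 =996
r95=1011111 pc6: +64 =1060
r96=1100000 pc2: +4 =1064
r97=1100001 pc3: +8 =1072
r98=1100010 pc3: +8 =1080
r99=1100011 pc4: +16 =1096
r100=1100100 pc3: +8 =1104
r101=1100101 pc4: +16 =1120
r102=1100110 pc4: +16 =1136
r103=1100111 pc5: +32 =1168
r104=1101000 pc3: +8 =1176
r105=1101001 pc4: +16 =1192
r106=1101010 pc4: +16 =1208
r107=1101011 pc5: +32 =1240
r108=1101100 pc4: +16 =1256
r109=1101101 pc5: +32 =1288
r110=1101110 pc5: +32 =1320
r111=1101111 pc6: +64 =1384
r112=1110000 pc3: +8 =1392
r113=1110001 pc4: +16 =1408
r114=1110010 pc4: +16 =1424
r115=1110011 pc5: +32 =1456
r116=1110100 pc4: +16 =1472
r117=1110101 pc5: +32 =1504
r118=1110110 pc5: +32 =1536
r119=1110111 pc6: +64 =1600
r120=1111000 pc4: +16 =1616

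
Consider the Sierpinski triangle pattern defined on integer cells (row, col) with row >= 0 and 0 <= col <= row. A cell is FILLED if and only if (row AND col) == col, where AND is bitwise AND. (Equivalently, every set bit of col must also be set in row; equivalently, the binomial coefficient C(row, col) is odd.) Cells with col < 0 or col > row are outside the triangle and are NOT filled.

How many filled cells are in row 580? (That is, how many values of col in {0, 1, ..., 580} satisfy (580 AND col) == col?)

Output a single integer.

Answer: 8

Derivation:
580 in binary = 1001000100
popcount(580) = number of 1-bits in 1001000100 = 3
A col c satisfies (580 AND c) == c iff every set bit of c is also set in 580; each of the 3 set bits of 580 can independently be on or off in c.
count = 2^3 = 8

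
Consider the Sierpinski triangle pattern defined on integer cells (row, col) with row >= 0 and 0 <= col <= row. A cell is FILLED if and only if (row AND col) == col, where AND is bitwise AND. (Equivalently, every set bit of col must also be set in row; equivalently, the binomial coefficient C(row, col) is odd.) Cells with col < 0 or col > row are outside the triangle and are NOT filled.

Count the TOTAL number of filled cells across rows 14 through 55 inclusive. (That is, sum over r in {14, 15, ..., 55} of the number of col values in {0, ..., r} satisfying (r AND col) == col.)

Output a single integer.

r14=1110 pc3: +8 =8
r15=1111 pc4: +16 =24
r16=10000 pc1: +2 =26
r17=10001 pc2: +4 =30
r18=10010 pc2: +4 =34
r19=10011 pc3: +8 =42
r20=10100 pc2: +4 =46
r21=10101 pc3: +8 =54
r22=10110 pc3: +8 =62
r23=10111 pc4: +16 =78
r24=11000 pc2: +4 =82
r25=11001 pc3: +8 =90
r26=11010 pc3: +8 =98
r27=11011 pc4: +16 =114
r28=11100 pc3: +8 =122
r29=11101 pc4: +16 =138
r30=11110 pc4: +16 =154
r31=11111 pc5: +32 =186
r32=100000 pc1: +2 =188
r33=100001 pc2: +4 =192
r34=100010 pc2: +4 =196
r35=100011 pc3: +8 =204
r36=100100 pc2: +4 =208
r37=100101 pc3: +8 =216
r38=100110 pc3: +8 =224
r39=100111 pc4: +16 =240
r40=101000 pc2: +4 =244
r41=101001 pc3: +8 =252
r42=101010 pc3: +8 =260
r43=101011 pc4: +16 =276
r44=101100 pc3: +8 =284
r45=101101 pc4: +16 =300
r46=101110 pc4: +16 =316
r47=101111 pc5: +32 =348
r48=110000 pc2: +4 =352
r49=110001 pc3: +8 =360
r50=110010 pc3: +8 =368
r51=110011 pc4: +16 =384
r52=110100 pc3: +8 =392
r53=110101 pc4: +16 =408
r54=110110 pc4: +16 =424
r55=110111 pc5: +32 =456

Answer: 456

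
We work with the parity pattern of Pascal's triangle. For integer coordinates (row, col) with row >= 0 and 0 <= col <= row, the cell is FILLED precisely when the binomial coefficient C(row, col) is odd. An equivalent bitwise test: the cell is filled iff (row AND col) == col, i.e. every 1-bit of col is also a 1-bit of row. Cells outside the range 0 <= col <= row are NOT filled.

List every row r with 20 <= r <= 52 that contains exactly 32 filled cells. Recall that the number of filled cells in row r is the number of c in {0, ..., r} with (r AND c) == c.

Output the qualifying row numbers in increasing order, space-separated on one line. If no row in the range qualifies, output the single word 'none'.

Answer: 31 47

Derivation:
Row r has 2^popcount(r) filled cells, so we need popcount(r) = log2(32) = 5.
Scan r = 20..52 and keep those with exactly 5 one-bits:
r=20=10100 popcount=2 -> skip
r=21=10101 popcount=3 -> skip
r=22=10110 popcount=3 -> skip
r=23=10111 popcount=4 -> skip
r=24=11000 popcount=2 -> skip
r=25=11001 popcount=3 -> skip
r=26=11010 popcount=3 -> skip
r=27=11011 popcount=4 -> skip
r=28=11100 popcount=3 -> skip
r=29=11101 popcount=4 -> skip
r=30=11110 popcount=4 -> skip
r=31=11111 popcount=5 -> KEEP
r=32=100000 popcount=1 -> skip
r=33=100001 popcount=2 -> skip
r=34=100010 popcount=2 -> skip
r=35=100011 popcount=3 -> skip
r=36=100100 popcount=2 -> skip
r=37=100101 popcount=3 -> skip
r=38=100110 popcount=3 -> skip
r=39=100111 popcount=4 -> skip
r=40=101000 popcount=2 -> skip
r=41=101001 popcount=3 -> skip
r=42=101010 popcount=3 -> skip
r=43=101011 popcount=4 -> skip
r=44=101100 popcount=3 -> skip
r=45=101101 popcount=4 -> skip
r=46=101110 popcount=4 -> skip
r=47=101111 popcount=5 -> KEEP
r=48=110000 popcount=2 -> skip
r=49=110001 popcount=3 -> skip
r=50=110010 popcount=3 -> skip
r=51=110011 popcount=4 -> skip
r=52=110100 popcount=3 -> skip
Kept rows: 31 47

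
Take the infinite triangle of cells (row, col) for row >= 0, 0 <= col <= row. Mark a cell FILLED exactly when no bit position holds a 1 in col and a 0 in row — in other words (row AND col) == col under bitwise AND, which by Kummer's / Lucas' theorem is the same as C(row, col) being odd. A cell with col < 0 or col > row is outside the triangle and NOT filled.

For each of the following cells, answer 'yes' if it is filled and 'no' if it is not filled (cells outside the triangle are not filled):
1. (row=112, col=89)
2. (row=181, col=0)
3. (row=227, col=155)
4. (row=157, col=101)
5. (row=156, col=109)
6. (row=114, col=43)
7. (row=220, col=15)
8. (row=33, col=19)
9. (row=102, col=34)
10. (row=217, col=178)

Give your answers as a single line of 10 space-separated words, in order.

(112,89): row=0b1110000, col=0b1011001, row AND col = 0b1010000 = 80; 80 != 89 -> empty
(181,0): row=0b10110101, col=0b0, row AND col = 0b0 = 0; 0 == 0 -> filled
(227,155): row=0b11100011, col=0b10011011, row AND col = 0b10000011 = 131; 131 != 155 -> empty
(157,101): row=0b10011101, col=0b1100101, row AND col = 0b101 = 5; 5 != 101 -> empty
(156,109): row=0b10011100, col=0b1101101, row AND col = 0b1100 = 12; 12 != 109 -> empty
(114,43): row=0b1110010, col=0b101011, row AND col = 0b100010 = 34; 34 != 43 -> empty
(220,15): row=0b11011100, col=0b1111, row AND col = 0b1100 = 12; 12 != 15 -> empty
(33,19): row=0b100001, col=0b10011, row AND col = 0b1 = 1; 1 != 19 -> empty
(102,34): row=0b1100110, col=0b100010, row AND col = 0b100010 = 34; 34 == 34 -> filled
(217,178): row=0b11011001, col=0b10110010, row AND col = 0b10010000 = 144; 144 != 178 -> empty

Answer: no yes no no no no no no yes no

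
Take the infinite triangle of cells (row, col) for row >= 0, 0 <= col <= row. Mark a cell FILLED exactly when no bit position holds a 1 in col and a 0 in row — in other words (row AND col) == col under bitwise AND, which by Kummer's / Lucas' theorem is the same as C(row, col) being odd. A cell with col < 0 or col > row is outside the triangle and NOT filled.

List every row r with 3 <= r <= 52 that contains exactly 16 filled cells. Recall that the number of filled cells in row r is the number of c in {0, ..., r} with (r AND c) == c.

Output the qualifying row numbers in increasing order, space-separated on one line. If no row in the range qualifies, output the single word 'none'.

Answer: 15 23 27 29 30 39 43 45 46 51

Derivation:
Row r has 2^popcount(r) filled cells, so we need popcount(r) = log2(16) = 4.
Scan r = 3..52 and keep those with exactly 4 one-bits:
r=3=11 popcount=2 -> skip
r=4=100 popcount=1 -> skip
r=5=101 popcount=2 -> skip
r=6=110 popcount=2 -> skip
r=7=111 popcount=3 -> skip
r=8=1000 popcount=1 -> skip
r=9=1001 popcount=2 -> skip
r=10=1010 popcount=2 -> skip
r=11=1011 popcount=3 -> skip
r=12=1100 popcount=2 -> skip
r=13=1101 popcount=3 -> skip
r=14=1110 popcount=3 -> skip
r=15=1111 popcount=4 -> KEEP
r=16=10000 popcount=1 -> skip
r=17=10001 popcount=2 -> skip
r=18=10010 popcount=2 -> skip
r=19=10011 popcount=3 -> skip
r=20=10100 popcount=2 -> skip
r=21=10101 popcount=3 -> skip
r=22=10110 popcount=3 -> skip
r=23=10111 popcount=4 -> KEEP
r=24=11000 popcount=2 -> skip
r=25=11001 popcount=3 -> skip
r=26=11010 popcount=3 -> skip
r=27=11011 popcount=4 -> KEEP
r=28=11100 popcount=3 -> skip
r=29=11101 popcount=4 -> KEEP
r=30=11110 popcount=4 -> KEEP
r=31=11111 popcount=5 -> skip
r=32=100000 popcount=1 -> skip
r=33=100001 popcount=2 -> skip
r=34=100010 popcount=2 -> skip
r=35=100011 popcount=3 -> skip
r=36=100100 popcount=2 -> skip
r=37=100101 popcount=3 -> skip
r=38=100110 popcount=3 -> skip
r=39=100111 popcount=4 -> KEEP
r=40=101000 popcount=2 -> skip
r=41=101001 popcount=3 -> skip
r=42=101010 popcount=3 -> skip
r=43=101011 popcount=4 -> KEEP
r=44=101100 popcount=3 -> skip
r=45=101101 popcount=4 -> KEEP
r=46=101110 popcount=4 -> KEEP
r=47=101111 popcount=5 -> skip
r=48=110000 popcount=2 -> skip
r=49=110001 popcount=3 -> skip
r=50=110010 popcount=3 -> skip
r=51=110011 popcount=4 -> KEEP
r=52=110100 popcount=3 -> skip
Kept rows: 15 23 27 29 30 39 43 45 46 51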